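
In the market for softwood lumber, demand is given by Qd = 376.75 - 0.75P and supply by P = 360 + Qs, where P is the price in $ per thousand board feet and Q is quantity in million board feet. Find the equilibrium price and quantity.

Inverting to quantity form: Qs = -360 + P.
Set Qd = Qs: 376.75 - 0.75P = -360 + P, so 736.75 = 1.75P and P* = 421.
From the demand curve, Q* = 376.75 - 0.75(421) = 61.

P* = 421, Q* = 61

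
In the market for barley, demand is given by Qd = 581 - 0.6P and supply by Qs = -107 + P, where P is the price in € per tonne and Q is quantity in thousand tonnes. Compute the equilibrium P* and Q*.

Set Qd = Qs: 581 - 0.6P = -107 + P, so 688 = 1.6P and P* = 430.
Plugging P* into demand: Q* = 581 - 0.6(430) = 323.

P* = 430, Q* = 323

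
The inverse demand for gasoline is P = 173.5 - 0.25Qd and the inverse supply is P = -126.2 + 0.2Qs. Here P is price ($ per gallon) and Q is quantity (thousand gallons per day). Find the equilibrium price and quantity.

Inverting to quantity form: Qd = 694 - 4P and Qs = 631 + 5P.
At equilibrium Qd = Qs, so 694 - 4P = 631 + 5P; collecting terms, 63 = 9P and P* = 7.
Then Q* = 694 - 4(7) = 666.

P* = 7, Q* = 666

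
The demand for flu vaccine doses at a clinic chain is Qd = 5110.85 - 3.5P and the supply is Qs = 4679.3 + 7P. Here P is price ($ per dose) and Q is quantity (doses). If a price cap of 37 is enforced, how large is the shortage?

Shortage = 43.05

Evaluating both curves at the ceiling price 37 gives Qd = 4981.35, Qs = 4938.3.
Shortage = Qd - Qs = 4981.35 - 4938.3 = 43.05.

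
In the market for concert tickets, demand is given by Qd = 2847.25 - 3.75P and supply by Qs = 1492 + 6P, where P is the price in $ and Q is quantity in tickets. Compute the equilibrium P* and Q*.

P* = 139, Q* = 2326

The market clears where 2847.25 - 3.75P = 1492 + 6P. Rearranging, 9.75P = 1355.25, hence P* = 139.
Substitute back: Q* = 2847.25 - 3.75(139) = 2326.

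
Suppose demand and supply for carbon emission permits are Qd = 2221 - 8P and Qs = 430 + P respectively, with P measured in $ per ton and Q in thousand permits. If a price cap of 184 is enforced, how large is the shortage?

At P = 184: Qd = 749 and Qs = 614.
Shortage = Qd - Qs = 749 - 614 = 135.

Shortage = 135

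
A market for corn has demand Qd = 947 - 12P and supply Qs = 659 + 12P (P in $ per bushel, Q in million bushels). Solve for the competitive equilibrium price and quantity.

P* = 12, Q* = 803

Equating demand and supply, 947 - 12P = 659 + 12P gives 24P = 288, so P* = 12.
Substitute back: Q* = 947 - 12(12) = 803.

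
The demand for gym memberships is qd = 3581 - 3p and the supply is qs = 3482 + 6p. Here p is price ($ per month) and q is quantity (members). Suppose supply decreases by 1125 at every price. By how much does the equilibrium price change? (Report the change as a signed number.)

Δp = 125

Equating demand and supply, 3581 - 3p = 3482 + 6p gives 9p = 99, so p* = 11.
Plugging p* into demand: q* = 3581 - 3(11) = 3548.
After the shift, supply is qs = 2357 + 6p.
New equilibrium: 1224 = 9p, so p = 136 and q = 3173.
Δp = 136 - 11 = 125.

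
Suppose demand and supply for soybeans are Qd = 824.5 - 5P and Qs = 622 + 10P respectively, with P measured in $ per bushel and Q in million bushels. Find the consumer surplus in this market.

Set Qd = Qs: 824.5 - 5P = 622 + 10P, so 202.5 = 15P and P* = 13.5.
From the demand curve, Q* = 824.5 - 5(13.5) = 757.
Demand choke price (Qd = 0): P = 824.5/5 = 164.9. Consumer surplus = ½ × (164.9 - 13.5) × 757 = 57304.9.

Consumer surplus = 57304.9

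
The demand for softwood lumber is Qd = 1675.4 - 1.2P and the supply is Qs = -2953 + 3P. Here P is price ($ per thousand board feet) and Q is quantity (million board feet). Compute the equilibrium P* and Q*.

P* = 1102, Q* = 353

The market clears where 1675.4 - 1.2P = -2953 + 3P. Rearranging, 4.2P = 4628.4, hence P* = 1102.
From the demand curve, Q* = 1675.4 - 1.2(1102) = 353.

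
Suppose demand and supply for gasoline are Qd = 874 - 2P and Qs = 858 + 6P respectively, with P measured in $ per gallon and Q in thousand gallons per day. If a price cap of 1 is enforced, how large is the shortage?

Evaluating both curves at the ceiling price 1 gives Qd = 872, Qs = 864.
Shortage = Qd - Qs = 872 - 864 = 8.

Shortage = 8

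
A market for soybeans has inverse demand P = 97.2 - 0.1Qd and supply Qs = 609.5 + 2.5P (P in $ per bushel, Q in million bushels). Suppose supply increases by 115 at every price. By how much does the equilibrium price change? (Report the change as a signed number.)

Inverting to quantity form: Qd = 972 - 10P.
The market clears where 972 - 10P = 609.5 + 2.5P. Rearranging, 12.5P = 362.5, hence P* = 29.
Substitute back: Q* = 972 - 10(29) = 682.
After the shift, supply is Qs = 724.5 + 2.5P.
Re-solving, 12.5P = 247.5 gives P = 19.8 and Q = 774.
ΔP = 19.8 - 29 = -9.2.

ΔP = -9.2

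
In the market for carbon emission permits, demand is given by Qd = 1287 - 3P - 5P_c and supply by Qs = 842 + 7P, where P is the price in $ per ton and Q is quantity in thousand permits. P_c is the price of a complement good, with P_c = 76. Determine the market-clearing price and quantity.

P* = 6.5, Q* = 887.5

With P_c = 76, demand is Qd = 907 - 3P.
The market clears where 907 - 3P = 842 + 7P. Rearranging, 10P = 65, hence P* = 6.5.
Plugging P* into demand: Q* = 907 - 3(6.5) = 887.5.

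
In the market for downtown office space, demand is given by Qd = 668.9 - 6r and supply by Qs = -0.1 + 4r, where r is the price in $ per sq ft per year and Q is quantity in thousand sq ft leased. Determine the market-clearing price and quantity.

The market clears where 668.9 - 6r = -0.1 + 4r. Rearranging, 10r = 669, hence r* = 66.9.
Then Q* = 668.9 - 6(66.9) = 267.5.

r* = 66.9, Q* = 267.5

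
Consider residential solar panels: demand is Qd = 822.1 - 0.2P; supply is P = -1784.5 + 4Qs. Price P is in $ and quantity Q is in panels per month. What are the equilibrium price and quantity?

Solving each curve for Q: Qs = 446.125 + 0.25P.
The market clears where 822.1 - 0.2P = 446.125 + 0.25P. Rearranging, 0.45P = 375.975, hence P* = 835.5.
Substitute back: Q* = 822.1 - 0.2(835.5) = 655.

P* = 835.5, Q* = 655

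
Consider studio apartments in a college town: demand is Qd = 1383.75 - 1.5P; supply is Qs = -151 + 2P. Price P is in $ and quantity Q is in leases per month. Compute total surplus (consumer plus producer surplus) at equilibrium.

Total surplus = 307461

At equilibrium Qd = Qs, so 1383.75 - 1.5P = -151 + 2P; collecting terms, 1534.75 = 3.5P and P* = 438.5.
Plugging P* into demand: Q* = 1383.75 - 1.5(438.5) = 726.
Demand choke price = 922.5; supply choke price = 75.5. CS = ½(922.5 - 438.5)(726) = 175692; PS = ½(438.5 - 75.5)(726) = 131769. Total surplus = 307461.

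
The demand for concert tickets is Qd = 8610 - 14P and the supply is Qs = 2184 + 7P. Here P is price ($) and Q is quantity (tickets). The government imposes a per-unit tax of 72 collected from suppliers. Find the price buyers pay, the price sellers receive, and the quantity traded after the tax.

With a tax of 72 on suppliers, they supply based on the net price P_s = P_b - 72, so Qs = 1680 + 7P_b.
Equate demand and the shifted supply: 8610 - 14P_b = 1680 + 7P_b, giving 21P_b = 6930, so P_b = 330.
Then P_s = 330 - 72 = 258 and Q = 8610 - 14(330) = 3990.

P_b = 330, P_s = 258, Q = 3990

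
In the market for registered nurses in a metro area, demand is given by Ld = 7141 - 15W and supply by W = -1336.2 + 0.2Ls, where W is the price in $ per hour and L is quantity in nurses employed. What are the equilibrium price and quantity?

Rewriting in direct form: Ls = 6681 + 5W.
Set Ld = Ls: 7141 - 15W = 6681 + 5W, so 460 = 20W and W* = 23.
Substitute back: L* = 7141 - 15(23) = 6796.

W* = 23, L* = 6796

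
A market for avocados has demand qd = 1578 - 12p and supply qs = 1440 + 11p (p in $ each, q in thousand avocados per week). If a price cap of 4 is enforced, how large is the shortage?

At p = 4: qd = 1530 and qs = 1484.
Shortage = qd - qs = 1530 - 1484 = 46.

Shortage = 46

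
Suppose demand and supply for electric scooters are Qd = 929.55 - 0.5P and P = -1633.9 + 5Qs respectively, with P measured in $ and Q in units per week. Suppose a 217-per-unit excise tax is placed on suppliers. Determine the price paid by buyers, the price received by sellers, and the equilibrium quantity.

In direct form, Qs = 326.78 + 0.2P.
The tax drives a wedge P_b - P_s = 217. Substituting P_s = P_b - 217 into supply: Qs = 283.38 + 0.2P_b.
Market clearing requires 929.55 - 0.5P_b = 283.38 + 0.2P_b; hence 646.17 = 0.7P_b and P_b = 923.1.
So P_s = 706.1 and the quantity traded is Q = 929.55 - 0.5(923.1) = 468.

P_b = 923.1, P_s = 706.1, Q = 468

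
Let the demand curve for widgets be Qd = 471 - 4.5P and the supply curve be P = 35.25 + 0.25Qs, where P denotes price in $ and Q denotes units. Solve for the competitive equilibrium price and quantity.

In direct form, Qs = -141 + 4P.
At equilibrium Qd = Qs, so 471 - 4.5P = -141 + 4P; collecting terms, 612 = 8.5P and P* = 72.
From the demand curve, Q* = 471 - 4.5(72) = 147.

P* = 72, Q* = 147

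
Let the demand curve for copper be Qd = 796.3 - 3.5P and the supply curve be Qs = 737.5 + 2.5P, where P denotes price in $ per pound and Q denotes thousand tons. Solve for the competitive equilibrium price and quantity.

P* = 9.8, Q* = 762

Equating demand and supply, 796.3 - 3.5P = 737.5 + 2.5P gives 6P = 58.8, so P* = 9.8.
From the demand curve, Q* = 796.3 - 3.5(9.8) = 762.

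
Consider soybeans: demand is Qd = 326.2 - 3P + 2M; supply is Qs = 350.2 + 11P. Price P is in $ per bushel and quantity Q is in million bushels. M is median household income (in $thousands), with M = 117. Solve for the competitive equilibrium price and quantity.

P* = 15, Q* = 515.2

With M = 117, demand is Qd = 560.2 - 3P.
Set Qd = Qs: 560.2 - 3P = 350.2 + 11P, so 210 = 14P and P* = 15.
Substitute back: Q* = 560.2 - 3(15) = 515.2.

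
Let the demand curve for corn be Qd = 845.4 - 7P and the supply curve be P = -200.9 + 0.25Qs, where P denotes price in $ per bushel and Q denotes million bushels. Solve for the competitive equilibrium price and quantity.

In direct form, Qs = 803.6 + 4P.
At equilibrium Qd = Qs, so 845.4 - 7P = 803.6 + 4P; collecting terms, 41.8 = 11P and P* = 3.8.
Substitute back: Q* = 845.4 - 7(3.8) = 818.8.

P* = 3.8, Q* = 818.8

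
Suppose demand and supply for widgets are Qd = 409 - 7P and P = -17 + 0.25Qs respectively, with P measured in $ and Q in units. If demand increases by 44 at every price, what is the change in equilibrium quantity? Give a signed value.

In direct form, Qs = 68 + 4P.
Equating demand and supply, 409 - 7P = 68 + 4P gives 11P = 341, so P* = 31.
From the demand curve, Q* = 409 - 7(31) = 192.
After the shift, demand is Qd = 453 - 7P.
Re-solving, 11P = 385 gives P = 35 and Q = 208.
ΔQ = 208 - 192 = 16.

ΔQ = 16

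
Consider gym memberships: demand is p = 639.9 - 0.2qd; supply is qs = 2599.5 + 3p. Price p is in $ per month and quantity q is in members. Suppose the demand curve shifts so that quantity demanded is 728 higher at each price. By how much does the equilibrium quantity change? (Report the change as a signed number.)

Δq = 273

Solving each curve for q: qd = 3199.5 - 5p.
Set qd = qs: 3199.5 - 5p = 2599.5 + 3p, so 600 = 8p and p* = 75.
From the demand curve, q* = 3199.5 - 5(75) = 2824.5.
After the shift, demand is qd = 3927.5 - 5p.
Re-solving, 8p = 1328 gives p = 166 and q = 3097.5.
Δq = 3097.5 - 2824.5 = 273.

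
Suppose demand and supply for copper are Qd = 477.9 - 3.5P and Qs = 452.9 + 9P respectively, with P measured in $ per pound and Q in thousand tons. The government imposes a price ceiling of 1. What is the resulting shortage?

Shortage = 12.5

With P fixed at 1, quantity demanded is 474.4 and quantity supplied is 461.9.
Shortage = Qd - Qs = 474.4 - 461.9 = 12.5.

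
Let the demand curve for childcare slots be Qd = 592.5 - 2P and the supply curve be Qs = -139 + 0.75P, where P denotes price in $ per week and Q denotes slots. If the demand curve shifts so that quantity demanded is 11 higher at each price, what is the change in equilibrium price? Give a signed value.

ΔP = 4

Set Qd = Qs: 592.5 - 2P = -139 + 0.75P, so 731.5 = 2.75P and P* = 266.
From the demand curve, Q* = 592.5 - 2(266) = 60.5.
After the shift, demand is Qd = 603.5 - 2P.
New equilibrium: 742.5 = 2.75P, so P = 270 and Q = 63.5.
ΔP = 270 - 266 = 4.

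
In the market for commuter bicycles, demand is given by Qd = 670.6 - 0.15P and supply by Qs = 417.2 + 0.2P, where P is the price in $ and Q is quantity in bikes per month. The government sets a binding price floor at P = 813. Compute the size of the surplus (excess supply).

Surplus = 31.15

Evaluating both curves at the floor price 813 gives Qd = 548.65, Qs = 579.8.
Surplus = Qs - Qd = 579.8 - 548.65 = 31.15.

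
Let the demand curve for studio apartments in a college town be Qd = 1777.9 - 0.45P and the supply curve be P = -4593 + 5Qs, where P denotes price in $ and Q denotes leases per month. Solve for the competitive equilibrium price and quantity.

P* = 1322, Q* = 1183

In direct form, Qs = 918.6 + 0.2P.
The market clears where 1777.9 - 0.45P = 918.6 + 0.2P. Rearranging, 0.65P = 859.3, hence P* = 1322.
Substitute back: Q* = 1777.9 - 0.45(1322) = 1183.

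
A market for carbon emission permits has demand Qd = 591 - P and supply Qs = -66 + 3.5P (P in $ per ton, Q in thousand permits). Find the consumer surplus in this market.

Set Qd = Qs: 591 - P = -66 + 3.5P, so 657 = 4.5P and P* = 146.
Substitute back: Q* = 591 - 146 = 445.
Demand choke price (Qd = 0): P = 591. Consumer surplus = ½ × (591 - 146) × 445 = 99012.5.

Consumer surplus = 99012.5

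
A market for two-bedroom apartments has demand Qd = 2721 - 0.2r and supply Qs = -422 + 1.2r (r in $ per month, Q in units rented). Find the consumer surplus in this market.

Equating demand and supply, 2721 - 0.2r = -422 + 1.2r gives 1.4r = 3143, so r* = 2245.
Plugging r* into demand: Q* = 2721 - 0.2(2245) = 2272.
Demand choke price (Qd = 0): r = 2721/0.2 = 13605. Consumer surplus = ½ × (13605 - 2245) × 2272 = 12904960.

Consumer surplus = 12904960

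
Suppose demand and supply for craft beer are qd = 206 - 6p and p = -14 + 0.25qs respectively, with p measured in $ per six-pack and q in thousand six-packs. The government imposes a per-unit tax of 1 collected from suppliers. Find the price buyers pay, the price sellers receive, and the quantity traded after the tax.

In direct form, qs = 56 + 4p.
With a tax of 1 on suppliers, they supply based on the net price p_s = p_b - 1, so qs = 52 + 4p_b.
Equate demand and the shifted supply: 206 - 6p_b = 52 + 4p_b, giving 10p_b = 154, so p_b = 15.4.
So p_s = 14.4 and the quantity traded is q = 206 - 6(15.4) = 113.6.

p_b = 15.4, p_s = 14.4, q = 113.6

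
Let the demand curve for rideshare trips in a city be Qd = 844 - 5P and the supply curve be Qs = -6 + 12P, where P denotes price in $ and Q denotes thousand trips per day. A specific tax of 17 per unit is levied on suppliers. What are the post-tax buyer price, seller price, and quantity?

The tax drives a wedge P_b - P_s = 17. Substituting P_s = P_b - 17 into supply: Qs = -210 + 12P_b.
Set Qd = Qs: 844 - 5P_b = -210 + 12P_b, so 1054 = 17P_b and P_b = 62.
Then P_s = 62 - 17 = 45 and Q = 844 - 5(62) = 534.

P_b = 62, P_s = 45, Q = 534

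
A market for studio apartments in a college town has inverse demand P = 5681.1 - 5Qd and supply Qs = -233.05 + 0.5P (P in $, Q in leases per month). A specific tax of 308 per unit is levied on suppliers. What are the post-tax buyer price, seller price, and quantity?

Solving each curve for Q: Qd = 1136.22 - 0.2P.
With a tax of 308 on suppliers, they supply based on the net price P_s = P_b - 308, so Qs = -387.05 + 0.5P_b.
Market clearing requires 1136.22 - 0.2P_b = -387.05 + 0.5P_b; hence 1523.27 = 0.7P_b and P_b = 2176.1.
So P_s = 1868.1 and the quantity traded is Q = 1136.22 - 0.2(2176.1) = 701.

P_b = 2176.1, P_s = 1868.1, Q = 701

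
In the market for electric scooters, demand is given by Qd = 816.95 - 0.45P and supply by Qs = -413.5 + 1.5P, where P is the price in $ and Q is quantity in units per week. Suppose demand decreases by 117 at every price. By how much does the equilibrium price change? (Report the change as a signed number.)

ΔP = -60

At equilibrium Qd = Qs, so 816.95 - 0.45P = -413.5 + 1.5P; collecting terms, 1230.45 = 1.95P and P* = 631.
Plugging P* into demand: Q* = 816.95 - 0.45(631) = 533.
After the shift, demand is Qd = 699.95 - 0.45P.
Re-solving, 1.95P = 1113.45 gives P = 571 and Q = 443.
ΔP = 571 - 631 = -60.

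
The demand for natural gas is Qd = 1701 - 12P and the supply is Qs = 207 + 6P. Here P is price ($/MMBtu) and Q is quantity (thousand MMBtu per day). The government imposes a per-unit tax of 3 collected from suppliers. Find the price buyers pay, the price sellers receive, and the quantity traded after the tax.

Suppliers keep P_s = P_b - 3 per unit, so supply in terms of the buyer price is Qs = 189 + 6P_b.
Equate demand and the shifted supply: 1701 - 12P_b = 189 + 6P_b, giving 18P_b = 1512, so P_b = 84.
Then P_s = 84 - 3 = 81 and Q = 1701 - 12(84) = 693.

P_b = 84, P_s = 81, Q = 693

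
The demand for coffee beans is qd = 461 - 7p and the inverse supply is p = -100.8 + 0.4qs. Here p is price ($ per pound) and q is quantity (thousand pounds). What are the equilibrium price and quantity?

Solving each curve for q: qs = 252 + 2.5p.
Set qd = qs: 461 - 7p = 252 + 2.5p, so 209 = 9.5p and p* = 22.
Plugging p* into demand: q* = 461 - 7(22) = 307.

p* = 22, q* = 307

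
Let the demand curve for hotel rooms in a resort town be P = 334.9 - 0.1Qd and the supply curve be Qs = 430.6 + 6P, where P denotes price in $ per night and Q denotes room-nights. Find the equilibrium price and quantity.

P* = 182.4, Q* = 1525

Solving each curve for Q: Qd = 3349 - 10P.
The market clears where 3349 - 10P = 430.6 + 6P. Rearranging, 16P = 2918.4, hence P* = 182.4.
From the demand curve, Q* = 3349 - 10(182.4) = 1525.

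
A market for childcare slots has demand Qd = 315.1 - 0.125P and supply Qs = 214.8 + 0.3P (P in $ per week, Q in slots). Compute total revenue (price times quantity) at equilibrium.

Total revenue = 67401.6

Set Qd = Qs: 315.1 - 0.125P = 214.8 + 0.3P, so 100.3 = 0.425P and P* = 236.
From the demand curve, Q* = 315.1 - 0.125(236) = 285.6.
Total revenue = P* × Q* = 236 × 285.6 = 67401.6.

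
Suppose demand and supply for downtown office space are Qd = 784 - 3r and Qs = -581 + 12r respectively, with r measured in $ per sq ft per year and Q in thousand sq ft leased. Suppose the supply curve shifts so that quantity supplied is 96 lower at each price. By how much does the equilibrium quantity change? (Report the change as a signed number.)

At equilibrium Qd = Qs, so 784 - 3r = -581 + 12r; collecting terms, 1365 = 15r and r* = 91.
Substitute back: Q* = 784 - 3(91) = 511.
After the shift, supply is Qs = -677 + 12r.
The new intersection has 1461 = 15r, i.e. r = 97.4, Q = 491.8.
ΔQ = 491.8 - 511 = -19.2.

ΔQ = -19.2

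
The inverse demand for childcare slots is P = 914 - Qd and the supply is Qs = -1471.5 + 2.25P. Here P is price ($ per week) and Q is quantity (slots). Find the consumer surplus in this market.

Consumer surplus = 16200

Rewriting in direct form: Qd = 914 - P.
The market clears where 914 - P = -1471.5 + 2.25P. Rearranging, 3.25P = 2385.5, hence P* = 734.
Substitute back: Q* = 914 - 734 = 180.
Demand choke price (Qd = 0): P = 914. Consumer surplus = ½ × (914 - 734) × 180 = 16200.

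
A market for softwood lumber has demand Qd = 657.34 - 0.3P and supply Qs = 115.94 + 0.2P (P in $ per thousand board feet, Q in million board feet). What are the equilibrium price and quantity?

P* = 1082.8, Q* = 332.5

At equilibrium Qd = Qs, so 657.34 - 0.3P = 115.94 + 0.2P; collecting terms, 541.4 = 0.5P and P* = 1082.8.
Plugging P* into demand: Q* = 657.34 - 0.3(1082.8) = 332.5.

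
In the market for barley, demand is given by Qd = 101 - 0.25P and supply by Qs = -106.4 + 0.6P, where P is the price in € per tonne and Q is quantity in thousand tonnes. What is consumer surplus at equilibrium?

Consumer surplus = 3200

Equating demand and supply, 101 - 0.25P = -106.4 + 0.6P gives 0.85P = 207.4, so P* = 244.
Substitute back: Q* = 101 - 0.25(244) = 40.
Demand choke price (Qd = 0): P = 101/0.25 = 404. Consumer surplus = ½ × (404 - 244) × 40 = 3200.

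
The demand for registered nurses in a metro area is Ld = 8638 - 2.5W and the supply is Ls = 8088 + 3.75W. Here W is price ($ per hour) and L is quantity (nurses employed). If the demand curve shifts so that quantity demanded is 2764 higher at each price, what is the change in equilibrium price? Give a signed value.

Set Ld = Ls: 8638 - 2.5W = 8088 + 3.75W, so 550 = 6.25W and W* = 88.
Plugging W* into demand: L* = 8638 - 2.5(88) = 8418.
After the shift, demand is Ld = 11402 - 2.5W.
Re-solving, 6.25W = 3314 gives W = 530.24 and L = 10076.4.
ΔW = 530.24 - 88 = 442.24.

ΔW = 442.24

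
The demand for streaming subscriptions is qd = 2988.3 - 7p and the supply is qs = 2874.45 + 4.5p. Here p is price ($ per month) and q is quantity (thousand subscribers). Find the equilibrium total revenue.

At equilibrium qd = qs, so 2988.3 - 7p = 2874.45 + 4.5p; collecting terms, 113.85 = 11.5p and p* = 9.9.
Then q* = 2988.3 - 7(9.9) = 2919.
Total revenue = p* × q* = 9.9 × 2919 = 28898.1.

Total revenue = 28898.1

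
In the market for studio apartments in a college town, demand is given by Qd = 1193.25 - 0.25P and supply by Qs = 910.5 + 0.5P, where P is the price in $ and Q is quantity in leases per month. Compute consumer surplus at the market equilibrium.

Equating demand and supply, 1193.25 - 0.25P = 910.5 + 0.5P gives 0.75P = 282.75, so P* = 377.
Plugging P* into demand: Q* = 1193.25 - 0.25(377) = 1099.
Demand choke price (Qd = 0): P = 1193.25/0.25 = 4773. Consumer surplus = ½ × (4773 - 377) × 1099 = 2415602.

Consumer surplus = 2415602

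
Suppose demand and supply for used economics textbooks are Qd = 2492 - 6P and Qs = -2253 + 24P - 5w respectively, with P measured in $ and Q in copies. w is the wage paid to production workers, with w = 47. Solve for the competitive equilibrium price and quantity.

With w = 47, supply is Qs = -2488 + 24P.
Equating demand and supply, 2492 - 6P = -2488 + 24P gives 30P = 4980, so P* = 166.
Then Q* = 2492 - 6(166) = 1496.

P* = 166, Q* = 1496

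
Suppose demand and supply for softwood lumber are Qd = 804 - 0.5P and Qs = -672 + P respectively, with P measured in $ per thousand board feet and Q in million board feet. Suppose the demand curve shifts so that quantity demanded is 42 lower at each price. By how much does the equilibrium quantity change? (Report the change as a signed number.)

Set Qd = Qs: 804 - 0.5P = -672 + P, so 1476 = 1.5P and P* = 984.
From the demand curve, Q* = 804 - 0.5(984) = 312.
After the shift, demand is Qd = 762 - 0.5P.
Re-solving, 1.5P = 1434 gives P = 956 and Q = 284.
ΔQ = 284 - 312 = -28.

ΔQ = -28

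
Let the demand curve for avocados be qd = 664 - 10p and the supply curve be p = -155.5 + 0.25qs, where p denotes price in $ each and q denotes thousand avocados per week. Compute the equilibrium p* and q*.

p* = 3, q* = 634

Inverting to quantity form: qs = 622 + 4p.
At equilibrium qd = qs, so 664 - 10p = 622 + 4p; collecting terms, 42 = 14p and p* = 3.
Substitute back: q* = 664 - 10(3) = 634.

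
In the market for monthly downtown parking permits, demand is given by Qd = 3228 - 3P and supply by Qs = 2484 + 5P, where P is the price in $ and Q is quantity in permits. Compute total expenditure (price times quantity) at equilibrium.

Total expenditure = 274257

Set Qd = Qs: 3228 - 3P = 2484 + 5P, so 744 = 8P and P* = 93.
From the demand curve, Q* = 3228 - 3(93) = 2949.
Total expenditure = P* × Q* = 93 × 2949 = 274257.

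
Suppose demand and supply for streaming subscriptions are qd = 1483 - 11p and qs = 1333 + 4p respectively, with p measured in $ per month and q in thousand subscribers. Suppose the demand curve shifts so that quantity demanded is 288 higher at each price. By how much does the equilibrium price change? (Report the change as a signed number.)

Equating demand and supply, 1483 - 11p = 1333 + 4p gives 15p = 150, so p* = 10.
From the demand curve, q* = 1483 - 11(10) = 1373.
After the shift, demand is qd = 1771 - 11p.
The new intersection has 438 = 15p, i.e. p = 29.2, q = 1449.8.
Δp = 29.2 - 10 = 19.2.

Δp = 19.2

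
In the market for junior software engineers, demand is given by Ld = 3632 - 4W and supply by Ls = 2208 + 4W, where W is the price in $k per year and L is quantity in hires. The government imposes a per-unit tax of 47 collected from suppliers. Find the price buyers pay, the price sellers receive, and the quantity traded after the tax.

Suppliers keep W_s = W_b - 47 per unit, so supply in terms of the buyer price is Ls = 2020 + 4W_b.
Equate demand and the shifted supply: 3632 - 4W_b = 2020 + 4W_b, giving 8W_b = 1612, so W_b = 201.5.
Then W_s = 201.5 - 47 = 154.5 and L = 3632 - 4(201.5) = 2826.

W_b = 201.5, W_s = 154.5, L = 2826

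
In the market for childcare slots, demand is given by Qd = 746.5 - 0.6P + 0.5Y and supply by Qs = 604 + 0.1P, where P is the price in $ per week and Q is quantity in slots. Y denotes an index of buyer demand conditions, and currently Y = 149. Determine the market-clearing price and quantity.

P* = 310, Q* = 635

With Y = 149, demand is Qd = 821 - 0.6P.
Equating demand and supply, 821 - 0.6P = 604 + 0.1P gives 0.7P = 217, so P* = 310.
From the demand curve, Q* = 821 - 0.6(310) = 635.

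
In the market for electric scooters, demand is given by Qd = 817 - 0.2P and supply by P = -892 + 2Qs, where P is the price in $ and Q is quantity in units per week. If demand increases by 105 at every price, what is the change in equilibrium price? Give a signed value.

Solving each curve for Q: Qs = 446 + 0.5P.
The market clears where 817 - 0.2P = 446 + 0.5P. Rearranging, 0.7P = 371, hence P* = 530.
Substitute back: Q* = 817 - 0.2(530) = 711.
After the shift, demand is Qd = 922 - 0.2P.
The new intersection has 476 = 0.7P, i.e. P = 680, Q = 786.
ΔP = 680 - 530 = 150.

ΔP = 150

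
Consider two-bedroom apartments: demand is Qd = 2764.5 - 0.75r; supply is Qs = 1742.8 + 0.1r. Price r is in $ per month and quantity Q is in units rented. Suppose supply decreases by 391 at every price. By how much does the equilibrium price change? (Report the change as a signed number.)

The market clears where 2764.5 - 0.75r = 1742.8 + 0.1r. Rearranging, 0.85r = 1021.7, hence r* = 1202.
From the demand curve, Q* = 2764.5 - 0.75(1202) = 1863.
After the shift, supply is Qs = 1351.8 + 0.1r.
New equilibrium: 1412.7 = 0.85r, so r = 1662 and Q = 1518.
Δr = 1662 - 1202 = 460.

Δr = 460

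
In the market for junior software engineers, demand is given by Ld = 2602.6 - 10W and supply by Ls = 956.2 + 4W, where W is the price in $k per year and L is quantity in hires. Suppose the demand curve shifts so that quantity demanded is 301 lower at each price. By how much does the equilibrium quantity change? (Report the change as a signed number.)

The market clears where 2602.6 - 10W = 956.2 + 4W. Rearranging, 14W = 1646.4, hence W* = 117.6.
Plugging W* into demand: L* = 2602.6 - 10(117.6) = 1426.6.
After the shift, demand is Ld = 2301.6 - 10W.
Re-solving, 14W = 1345.4 gives W = 96.1 and L = 1340.6.
ΔL = 1340.6 - 1426.6 = -86.

ΔL = -86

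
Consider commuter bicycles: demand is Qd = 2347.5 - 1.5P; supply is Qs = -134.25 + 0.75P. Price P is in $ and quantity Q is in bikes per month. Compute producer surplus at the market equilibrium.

Producer surplus = 320166

Equating demand and supply, 2347.5 - 1.5P = -134.25 + 0.75P gives 2.25P = 2481.75, so P* = 1103.
Then Q* = 2347.5 - 1.5(1103) = 693.
Supply choke price (Qs = 0): P = 179. Producer surplus = ½ × (1103 - 179) × 693 = 320166.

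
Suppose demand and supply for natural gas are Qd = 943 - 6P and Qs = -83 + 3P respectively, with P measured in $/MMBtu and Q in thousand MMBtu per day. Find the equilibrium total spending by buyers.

Total spending by buyers = 29526

Set Qd = Qs: 943 - 6P = -83 + 3P, so 1026 = 9P and P* = 114.
From the demand curve, Q* = 943 - 6(114) = 259.
Total spending by buyers = P* × Q* = 114 × 259 = 29526.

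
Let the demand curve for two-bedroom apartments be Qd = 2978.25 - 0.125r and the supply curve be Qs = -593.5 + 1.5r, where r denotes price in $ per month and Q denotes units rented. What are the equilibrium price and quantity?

At equilibrium Qd = Qs, so 2978.25 - 0.125r = -593.5 + 1.5r; collecting terms, 3571.75 = 1.625r and r* = 2198.
Then Q* = 2978.25 - 0.125(2198) = 2703.5.

r* = 2198, Q* = 2703.5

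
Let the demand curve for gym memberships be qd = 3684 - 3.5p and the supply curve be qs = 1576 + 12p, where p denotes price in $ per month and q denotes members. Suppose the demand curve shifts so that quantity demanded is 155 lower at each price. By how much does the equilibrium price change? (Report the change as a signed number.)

Δp = -10

Set qd = qs: 3684 - 3.5p = 1576 + 12p, so 2108 = 15.5p and p* = 136.
Substitute back: q* = 3684 - 3.5(136) = 3208.
After the shift, demand is qd = 3529 - 3.5p.
The new intersection has 1953 = 15.5p, i.e. p = 126, q = 3088.
Δp = 126 - 136 = -10.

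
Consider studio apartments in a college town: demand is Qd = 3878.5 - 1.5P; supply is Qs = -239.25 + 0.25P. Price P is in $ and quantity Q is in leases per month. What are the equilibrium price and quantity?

At equilibrium Qd = Qs, so 3878.5 - 1.5P = -239.25 + 0.25P; collecting terms, 4117.75 = 1.75P and P* = 2353.
Plugging P* into demand: Q* = 3878.5 - 1.5(2353) = 349.

P* = 2353, Q* = 349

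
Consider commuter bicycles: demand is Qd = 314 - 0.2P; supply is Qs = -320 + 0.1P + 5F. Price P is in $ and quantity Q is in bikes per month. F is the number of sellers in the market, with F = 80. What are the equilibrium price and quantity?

With F = 80, supply is Qs = 80 + 0.1P.
At equilibrium Qd = Qs, so 314 - 0.2P = 80 + 0.1P; collecting terms, 234 = 0.3P and P* = 780.
Substitute back: Q* = 314 - 0.2(780) = 158.

P* = 780, Q* = 158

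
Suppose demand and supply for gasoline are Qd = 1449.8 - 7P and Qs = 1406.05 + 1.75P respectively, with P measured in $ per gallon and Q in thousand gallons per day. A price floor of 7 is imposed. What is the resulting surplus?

Surplus = 17.5

At P = 7: Qd = 1400.8 and Qs = 1418.3.
Surplus = Qs - Qd = 1418.3 - 1400.8 = 17.5.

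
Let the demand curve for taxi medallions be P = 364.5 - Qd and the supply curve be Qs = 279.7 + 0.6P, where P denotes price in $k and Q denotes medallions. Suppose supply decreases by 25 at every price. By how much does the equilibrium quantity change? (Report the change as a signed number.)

Inverting to quantity form: Qd = 364.5 - P.
Equating demand and supply, 364.5 - P = 279.7 + 0.6P gives 1.6P = 84.8, so P* = 53.
Then Q* = 364.5 - 53 = 311.5.
After the shift, supply is Qs = 254.7 + 0.6P.
Re-solving, 1.6P = 109.8 gives P = 68.625 and Q = 295.875.
ΔQ = 295.875 - 311.5 = -15.625.

ΔQ = -15.625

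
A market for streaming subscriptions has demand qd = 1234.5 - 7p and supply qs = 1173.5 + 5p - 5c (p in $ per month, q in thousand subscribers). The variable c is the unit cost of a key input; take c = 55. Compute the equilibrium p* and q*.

p* = 28, q* = 1038.5

With c = 55, supply is qs = 898.5 + 5p.
The market clears where 1234.5 - 7p = 898.5 + 5p. Rearranging, 12p = 336, hence p* = 28.
Substitute back: q* = 1234.5 - 7(28) = 1038.5.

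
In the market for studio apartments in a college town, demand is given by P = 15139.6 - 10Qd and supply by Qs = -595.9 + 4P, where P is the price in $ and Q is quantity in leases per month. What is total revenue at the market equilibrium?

Total revenue = 752602.5

Inverting to quantity form: Qd = 1513.96 - 0.1P.
Set Qd = Qs: 1513.96 - 0.1P = -595.9 + 4P, so 2109.86 = 4.1P and P* = 514.6.
From the demand curve, Q* = 1513.96 - 0.1(514.6) = 1462.5.
Total revenue = P* × Q* = 514.6 × 1462.5 = 752602.5.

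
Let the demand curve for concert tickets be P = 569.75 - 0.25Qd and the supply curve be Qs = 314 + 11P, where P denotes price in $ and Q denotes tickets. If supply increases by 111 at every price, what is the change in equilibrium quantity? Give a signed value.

ΔQ = 29.6

Inverting to quantity form: Qd = 2279 - 4P.
Set Qd = Qs: 2279 - 4P = 314 + 11P, so 1965 = 15P and P* = 131.
Plugging P* into demand: Q* = 2279 - 4(131) = 1755.
After the shift, supply is Qs = 425 + 11P.
New equilibrium: 1854 = 15P, so P = 123.6 and Q = 1784.6.
ΔQ = 1784.6 - 1755 = 29.6.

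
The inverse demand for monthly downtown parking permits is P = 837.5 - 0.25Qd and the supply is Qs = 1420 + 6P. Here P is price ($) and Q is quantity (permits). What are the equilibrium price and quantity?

P* = 193, Q* = 2578

In direct form, Qd = 3350 - 4P.
Set Qd = Qs: 3350 - 4P = 1420 + 6P, so 1930 = 10P and P* = 193.
Substitute back: Q* = 3350 - 4(193) = 2578.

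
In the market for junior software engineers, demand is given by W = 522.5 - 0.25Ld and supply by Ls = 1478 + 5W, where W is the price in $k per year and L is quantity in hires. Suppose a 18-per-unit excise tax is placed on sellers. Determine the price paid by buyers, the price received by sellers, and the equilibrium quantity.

W_b = 78, W_s = 60, L = 1778

Inverting to quantity form: Ld = 2090 - 4W.
With a tax of 18 on sellers, they supply based on the net price W_s = W_b - 18, so Ls = 1388 + 5W_b.
Set Ld = Ls: 2090 - 4W_b = 1388 + 5W_b, so 702 = 9W_b and W_b = 78.
So W_s = 60 and the quantity traded is L = 2090 - 4(78) = 1778.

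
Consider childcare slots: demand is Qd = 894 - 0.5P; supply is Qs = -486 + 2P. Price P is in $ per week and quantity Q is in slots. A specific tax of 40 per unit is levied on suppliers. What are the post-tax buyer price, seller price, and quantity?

P_b = 584, P_s = 544, Q = 602

The tax drives a wedge P_b - P_s = 40. Substituting P_s = P_b - 40 into supply: Qs = -566 + 2P_b.
Set Qd = Qs: 894 - 0.5P_b = -566 + 2P_b, so 1460 = 2.5P_b and P_b = 584.
So P_s = 544 and the quantity traded is Q = 894 - 0.5(584) = 602.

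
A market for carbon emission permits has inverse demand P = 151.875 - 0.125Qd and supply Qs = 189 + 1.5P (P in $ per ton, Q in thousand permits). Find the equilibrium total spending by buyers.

In direct form, Qd = 1215 - 8P.
At equilibrium Qd = Qs, so 1215 - 8P = 189 + 1.5P; collecting terms, 1026 = 9.5P and P* = 108.
From the demand curve, Q* = 1215 - 8(108) = 351.
Total spending by buyers = P* × Q* = 108 × 351 = 37908.

Total spending by buyers = 37908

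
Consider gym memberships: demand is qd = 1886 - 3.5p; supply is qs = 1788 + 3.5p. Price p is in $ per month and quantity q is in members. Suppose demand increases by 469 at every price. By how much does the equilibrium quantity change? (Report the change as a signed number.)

The market clears where 1886 - 3.5p = 1788 + 3.5p. Rearranging, 7p = 98, hence p* = 14.
Substitute back: q* = 1886 - 3.5(14) = 1837.
After the shift, demand is qd = 2355 - 3.5p.
Re-solving, 7p = 567 gives p = 81 and q = 2071.5.
Δq = 2071.5 - 1837 = 234.5.

Δq = 234.5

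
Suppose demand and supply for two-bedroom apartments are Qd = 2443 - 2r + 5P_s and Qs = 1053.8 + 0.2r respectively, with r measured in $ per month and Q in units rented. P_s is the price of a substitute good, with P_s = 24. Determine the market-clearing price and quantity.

r* = 686, Q* = 1191

With P_s = 24, demand is Qd = 2563 - 2r.
The market clears where 2563 - 2r = 1053.8 + 0.2r. Rearranging, 2.2r = 1509.2, hence r* = 686.
From the demand curve, Q* = 2563 - 2(686) = 1191.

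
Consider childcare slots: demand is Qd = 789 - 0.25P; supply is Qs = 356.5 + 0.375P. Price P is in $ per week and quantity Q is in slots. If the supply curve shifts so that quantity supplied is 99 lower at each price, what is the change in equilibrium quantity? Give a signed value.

ΔQ = -39.6

The market clears where 789 - 0.25P = 356.5 + 0.375P. Rearranging, 0.625P = 432.5, hence P* = 692.
Plugging P* into demand: Q* = 789 - 0.25(692) = 616.
After the shift, supply is Qs = 257.5 + 0.375P.
The new intersection has 531.5 = 0.625P, i.e. P = 850.4, Q = 576.4.
ΔQ = 576.4 - 616 = -39.6.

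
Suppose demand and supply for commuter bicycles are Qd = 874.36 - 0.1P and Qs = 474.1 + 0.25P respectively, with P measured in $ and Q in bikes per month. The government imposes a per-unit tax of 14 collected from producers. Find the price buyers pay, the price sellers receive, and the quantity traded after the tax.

P_b = 1153.6, P_s = 1139.6, Q = 759

Producers keep P_s = P_b - 14 per unit, so supply in terms of the buyer price is Qs = 470.6 + 0.25P_b.
Set Qd = Qs: 874.36 - 0.1P_b = 470.6 + 0.25P_b, so 403.76 = 0.35P_b and P_b = 1153.6.
Then P_s = 1153.6 - 14 = 1139.6 and Q = 874.36 - 0.1(1153.6) = 759.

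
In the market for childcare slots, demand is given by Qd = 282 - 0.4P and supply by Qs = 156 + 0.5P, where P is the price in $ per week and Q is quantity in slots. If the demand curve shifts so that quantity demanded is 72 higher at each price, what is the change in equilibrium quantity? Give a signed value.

ΔQ = 40

At equilibrium Qd = Qs, so 282 - 0.4P = 156 + 0.5P; collecting terms, 126 = 0.9P and P* = 140.
Plugging P* into demand: Q* = 282 - 0.4(140) = 226.
After the shift, demand is Qd = 354 - 0.4P.
Re-solving, 0.9P = 198 gives P = 220 and Q = 266.
ΔQ = 266 - 226 = 40.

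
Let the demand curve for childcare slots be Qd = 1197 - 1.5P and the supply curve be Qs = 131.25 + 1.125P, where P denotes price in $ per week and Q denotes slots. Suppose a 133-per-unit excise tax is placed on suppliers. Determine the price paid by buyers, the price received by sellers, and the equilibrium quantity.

With a tax of 133 on suppliers, they supply based on the net price P_s = P_b - 133, so Qs = -18.375 + 1.125P_b.
Equate demand and the shifted supply: 1197 - 1.5P_b = -18.375 + 1.125P_b, giving 2.625P_b = 1215.375, so P_b = 463.
Then P_s = 463 - 133 = 330 and Q = 1197 - 1.5(463) = 502.5.

P_b = 463, P_s = 330, Q = 502.5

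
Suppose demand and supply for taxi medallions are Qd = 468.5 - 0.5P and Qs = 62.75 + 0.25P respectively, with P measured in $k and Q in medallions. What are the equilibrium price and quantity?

Equating demand and supply, 468.5 - 0.5P = 62.75 + 0.25P gives 0.75P = 405.75, so P* = 541.
From the demand curve, Q* = 468.5 - 0.5(541) = 198.

P* = 541, Q* = 198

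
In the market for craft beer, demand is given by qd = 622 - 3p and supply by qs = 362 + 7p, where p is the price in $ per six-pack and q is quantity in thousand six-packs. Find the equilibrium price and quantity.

p* = 26, q* = 544

Set qd = qs: 622 - 3p = 362 + 7p, so 260 = 10p and p* = 26.
Plugging p* into demand: q* = 622 - 3(26) = 544.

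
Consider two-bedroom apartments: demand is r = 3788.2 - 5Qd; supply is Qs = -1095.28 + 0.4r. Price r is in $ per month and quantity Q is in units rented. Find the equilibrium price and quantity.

In direct form, Qd = 757.64 - 0.2r.
Equating demand and supply, 757.64 - 0.2r = -1095.28 + 0.4r gives 0.6r = 1852.92, so r* = 3088.2.
Plugging r* into demand: Q* = 757.64 - 0.2(3088.2) = 140.

r* = 3088.2, Q* = 140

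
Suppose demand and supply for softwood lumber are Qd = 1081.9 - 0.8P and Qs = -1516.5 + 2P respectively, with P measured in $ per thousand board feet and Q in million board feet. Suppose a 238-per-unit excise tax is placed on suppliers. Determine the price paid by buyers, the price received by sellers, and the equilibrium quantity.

Suppliers keep P_s = P_b - 238 per unit, so supply in terms of the buyer price is Qs = -1992.5 + 2P_b.
Set Qd = Qs: 1081.9 - 0.8P_b = -1992.5 + 2P_b, so 3074.4 = 2.8P_b and P_b = 1098.
So P_s = 860 and the quantity traded is Q = 1081.9 - 0.8(1098) = 203.5.

P_b = 1098, P_s = 860, Q = 203.5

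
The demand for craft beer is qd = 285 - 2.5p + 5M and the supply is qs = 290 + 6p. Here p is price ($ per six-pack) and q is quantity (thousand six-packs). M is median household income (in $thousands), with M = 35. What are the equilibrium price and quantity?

With M = 35, demand is qd = 460 - 2.5p.
At equilibrium qd = qs, so 460 - 2.5p = 290 + 6p; collecting terms, 170 = 8.5p and p* = 20.
Then q* = 460 - 2.5(20) = 410.

p* = 20, q* = 410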